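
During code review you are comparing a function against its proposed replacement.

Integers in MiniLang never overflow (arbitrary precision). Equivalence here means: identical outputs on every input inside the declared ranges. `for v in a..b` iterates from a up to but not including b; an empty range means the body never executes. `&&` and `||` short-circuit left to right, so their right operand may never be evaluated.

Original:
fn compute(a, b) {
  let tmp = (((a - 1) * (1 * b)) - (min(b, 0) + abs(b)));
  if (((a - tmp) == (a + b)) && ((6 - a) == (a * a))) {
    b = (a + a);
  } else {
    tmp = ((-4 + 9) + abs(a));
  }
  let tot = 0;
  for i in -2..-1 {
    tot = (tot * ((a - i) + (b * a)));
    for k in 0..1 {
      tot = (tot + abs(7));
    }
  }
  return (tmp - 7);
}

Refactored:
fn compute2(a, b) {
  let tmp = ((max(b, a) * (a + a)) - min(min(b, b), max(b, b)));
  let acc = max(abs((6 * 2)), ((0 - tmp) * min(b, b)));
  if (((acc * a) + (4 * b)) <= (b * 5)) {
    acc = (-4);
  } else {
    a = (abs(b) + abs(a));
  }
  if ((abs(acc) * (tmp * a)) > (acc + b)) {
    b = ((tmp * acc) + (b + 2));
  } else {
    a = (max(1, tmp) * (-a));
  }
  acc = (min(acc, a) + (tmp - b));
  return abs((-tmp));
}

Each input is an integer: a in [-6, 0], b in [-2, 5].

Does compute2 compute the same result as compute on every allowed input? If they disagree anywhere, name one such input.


On input a=-6, b=-2, compute returns 4 while compute2 returns 26.
verdict: not equivalent; witness: a=-6, b=-2


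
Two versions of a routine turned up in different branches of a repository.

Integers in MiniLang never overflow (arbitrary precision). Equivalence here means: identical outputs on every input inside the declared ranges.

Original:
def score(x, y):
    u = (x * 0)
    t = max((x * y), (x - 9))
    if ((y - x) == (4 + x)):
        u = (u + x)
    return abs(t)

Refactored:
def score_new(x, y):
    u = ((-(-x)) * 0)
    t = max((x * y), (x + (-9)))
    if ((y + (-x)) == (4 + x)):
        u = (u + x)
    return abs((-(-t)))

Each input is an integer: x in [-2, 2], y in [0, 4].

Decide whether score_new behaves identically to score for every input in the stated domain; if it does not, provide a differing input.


Behavior is preserved: although arithmetic usage differs, the outputs never diverge.
As a probe, take x=2, y=1: score runs u := 0 | t := 2 | ((y - x) == (4 + x)): false | result 2; score_new runs u := 0 | t := 2 | ((y + (-x)) == (4 + x)): false | result 2; both end at 2.
An exhaustive pass over the 25 declared inputs shows identical outputs.
verdict: equivalent


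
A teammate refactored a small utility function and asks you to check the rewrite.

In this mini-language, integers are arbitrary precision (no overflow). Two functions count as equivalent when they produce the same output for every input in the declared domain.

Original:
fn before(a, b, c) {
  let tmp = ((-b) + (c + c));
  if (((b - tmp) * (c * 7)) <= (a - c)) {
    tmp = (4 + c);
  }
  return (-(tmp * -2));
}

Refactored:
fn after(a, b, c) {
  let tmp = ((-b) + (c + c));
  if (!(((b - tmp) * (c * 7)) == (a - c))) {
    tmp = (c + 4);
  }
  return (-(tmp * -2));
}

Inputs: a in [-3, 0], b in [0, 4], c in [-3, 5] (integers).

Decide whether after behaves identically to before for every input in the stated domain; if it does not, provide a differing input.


These are not equivalent — on a=-3, b=0, c=0 the outputs split (0 vs 8).
before: tmp becomes 0; next (((b - tmp) * (c * 7)) <= (a - c)) evaluates to false; next final value 0
after: tmp becomes 0; next (!(((b - tmp) * (c * 7)) == (a - c))) evaluates to true; next tmp becomes 4; next final value 8
verdict: not equivalent; witness: a=-3, b=0, c=0


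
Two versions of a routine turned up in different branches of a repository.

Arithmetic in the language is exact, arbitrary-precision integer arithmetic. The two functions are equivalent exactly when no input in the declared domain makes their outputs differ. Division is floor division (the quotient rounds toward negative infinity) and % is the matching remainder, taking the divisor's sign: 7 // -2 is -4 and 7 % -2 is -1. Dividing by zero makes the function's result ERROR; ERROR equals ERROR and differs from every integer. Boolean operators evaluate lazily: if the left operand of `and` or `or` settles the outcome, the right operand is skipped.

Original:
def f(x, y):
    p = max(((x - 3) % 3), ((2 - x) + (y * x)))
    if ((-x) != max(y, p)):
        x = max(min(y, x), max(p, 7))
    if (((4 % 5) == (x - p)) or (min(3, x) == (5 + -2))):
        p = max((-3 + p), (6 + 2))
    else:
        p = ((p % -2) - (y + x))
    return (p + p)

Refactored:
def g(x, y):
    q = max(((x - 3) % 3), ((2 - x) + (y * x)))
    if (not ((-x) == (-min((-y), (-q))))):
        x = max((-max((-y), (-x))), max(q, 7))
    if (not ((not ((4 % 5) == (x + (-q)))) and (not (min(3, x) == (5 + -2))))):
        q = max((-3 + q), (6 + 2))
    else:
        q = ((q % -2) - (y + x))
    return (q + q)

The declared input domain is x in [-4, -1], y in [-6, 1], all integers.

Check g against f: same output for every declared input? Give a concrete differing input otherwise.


Although boolean connective usage differs; comparison usage differs; local variable names differ; arithmetic usage differs, 32/32 inputs agree.
verdict: equivalent


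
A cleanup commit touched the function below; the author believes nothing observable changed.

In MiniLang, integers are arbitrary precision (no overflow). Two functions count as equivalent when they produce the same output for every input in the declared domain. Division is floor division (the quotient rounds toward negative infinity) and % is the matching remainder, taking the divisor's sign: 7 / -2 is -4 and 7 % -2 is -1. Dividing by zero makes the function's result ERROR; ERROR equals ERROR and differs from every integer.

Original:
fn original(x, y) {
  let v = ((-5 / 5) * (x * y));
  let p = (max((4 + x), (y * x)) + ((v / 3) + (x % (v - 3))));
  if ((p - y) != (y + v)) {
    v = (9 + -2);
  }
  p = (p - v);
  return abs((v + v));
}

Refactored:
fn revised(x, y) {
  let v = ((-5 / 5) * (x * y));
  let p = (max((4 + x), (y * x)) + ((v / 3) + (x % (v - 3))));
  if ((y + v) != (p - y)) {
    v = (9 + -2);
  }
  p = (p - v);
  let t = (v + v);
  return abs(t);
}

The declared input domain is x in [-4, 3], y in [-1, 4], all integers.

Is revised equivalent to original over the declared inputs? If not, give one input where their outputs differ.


Reading the diff, among the changes: local variable names differ; statement counts differ.
Tracing x=2, y=-1: original: v = 2; p = 6; ((p - y) != (y + v)) -> true; v = 7; p = -1; return 14 | revised: v = 2; p = 6; ((y + v) != (p - y)) -> true; v = 7; p = -1; t = 14; return 14 — matching result 14.
Checked all 48 inputs in the declared domain: the outputs agree on every one.
verdict: equivalent


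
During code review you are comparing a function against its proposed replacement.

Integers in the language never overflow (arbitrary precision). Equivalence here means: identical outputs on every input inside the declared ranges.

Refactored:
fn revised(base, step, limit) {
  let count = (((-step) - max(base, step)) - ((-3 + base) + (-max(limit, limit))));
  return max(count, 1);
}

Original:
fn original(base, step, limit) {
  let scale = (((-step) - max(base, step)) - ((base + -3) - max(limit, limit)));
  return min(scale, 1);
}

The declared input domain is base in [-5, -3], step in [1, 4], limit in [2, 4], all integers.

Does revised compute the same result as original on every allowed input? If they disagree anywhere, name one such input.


Run the pair on base=-5, step=1, limit=2.
original: scale := 8 | result 1
revised: count := 8 | result 8
1 vs 8 — the two versions disagree here.
verdict: not equivalent; witness: base=-5, step=1, limit=2


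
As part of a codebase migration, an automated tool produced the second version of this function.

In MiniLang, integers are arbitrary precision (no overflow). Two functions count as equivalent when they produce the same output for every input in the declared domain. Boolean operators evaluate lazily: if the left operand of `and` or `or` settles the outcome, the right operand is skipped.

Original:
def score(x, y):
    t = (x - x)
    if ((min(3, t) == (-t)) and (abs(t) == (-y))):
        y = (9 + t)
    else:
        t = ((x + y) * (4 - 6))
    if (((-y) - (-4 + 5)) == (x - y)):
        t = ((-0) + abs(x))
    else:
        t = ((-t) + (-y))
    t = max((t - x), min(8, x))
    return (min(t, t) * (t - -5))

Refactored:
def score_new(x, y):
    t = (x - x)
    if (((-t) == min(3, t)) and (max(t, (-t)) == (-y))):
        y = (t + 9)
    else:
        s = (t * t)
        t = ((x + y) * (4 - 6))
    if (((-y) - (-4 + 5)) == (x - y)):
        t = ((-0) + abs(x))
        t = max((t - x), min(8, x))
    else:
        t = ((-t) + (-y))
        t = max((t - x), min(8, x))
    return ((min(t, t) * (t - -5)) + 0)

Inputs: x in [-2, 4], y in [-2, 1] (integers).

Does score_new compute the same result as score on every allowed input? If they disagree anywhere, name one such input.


Changes here: arithmetic usage differs; local variable names differ; constant usage differs; min/max/abs usage differs; statement counts differ; the full 28-point sweep finds no disagreement.
verdict: equivalent


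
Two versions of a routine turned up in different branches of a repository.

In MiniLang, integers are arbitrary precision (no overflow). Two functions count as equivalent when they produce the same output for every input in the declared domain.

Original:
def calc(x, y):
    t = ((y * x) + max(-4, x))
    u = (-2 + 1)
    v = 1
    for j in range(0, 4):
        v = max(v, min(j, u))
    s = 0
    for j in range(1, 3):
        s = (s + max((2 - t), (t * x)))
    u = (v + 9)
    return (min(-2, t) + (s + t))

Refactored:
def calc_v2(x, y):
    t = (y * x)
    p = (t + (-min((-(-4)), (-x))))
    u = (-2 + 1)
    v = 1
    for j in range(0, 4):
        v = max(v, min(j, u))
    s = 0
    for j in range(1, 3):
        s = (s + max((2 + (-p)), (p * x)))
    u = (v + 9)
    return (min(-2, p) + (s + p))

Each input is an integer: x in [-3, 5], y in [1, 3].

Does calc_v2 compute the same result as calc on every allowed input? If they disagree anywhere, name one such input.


Although min/max/abs usage differs; statement counts differ; arithmetic usage differs; local variable names differ, 27/27 inputs agree.
verdict: equivalent


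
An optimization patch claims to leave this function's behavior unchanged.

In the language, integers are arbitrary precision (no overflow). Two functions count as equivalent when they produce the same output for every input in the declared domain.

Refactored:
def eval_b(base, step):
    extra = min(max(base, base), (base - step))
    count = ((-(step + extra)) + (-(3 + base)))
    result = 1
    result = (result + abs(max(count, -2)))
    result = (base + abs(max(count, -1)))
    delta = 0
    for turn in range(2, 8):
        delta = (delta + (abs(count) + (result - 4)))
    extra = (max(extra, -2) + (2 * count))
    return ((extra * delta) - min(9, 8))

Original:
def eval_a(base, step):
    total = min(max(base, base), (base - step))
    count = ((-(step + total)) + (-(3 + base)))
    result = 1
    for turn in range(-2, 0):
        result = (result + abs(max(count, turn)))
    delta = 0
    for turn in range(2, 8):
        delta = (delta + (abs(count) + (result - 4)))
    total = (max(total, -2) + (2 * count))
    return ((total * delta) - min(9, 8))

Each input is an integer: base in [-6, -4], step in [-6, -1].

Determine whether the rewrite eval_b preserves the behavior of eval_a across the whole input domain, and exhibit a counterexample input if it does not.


base=-6, step=-6 yields 7048 from eval_a but 3352 from eval_b.
verdict: not equivalent; witness: base=-6, step=-6


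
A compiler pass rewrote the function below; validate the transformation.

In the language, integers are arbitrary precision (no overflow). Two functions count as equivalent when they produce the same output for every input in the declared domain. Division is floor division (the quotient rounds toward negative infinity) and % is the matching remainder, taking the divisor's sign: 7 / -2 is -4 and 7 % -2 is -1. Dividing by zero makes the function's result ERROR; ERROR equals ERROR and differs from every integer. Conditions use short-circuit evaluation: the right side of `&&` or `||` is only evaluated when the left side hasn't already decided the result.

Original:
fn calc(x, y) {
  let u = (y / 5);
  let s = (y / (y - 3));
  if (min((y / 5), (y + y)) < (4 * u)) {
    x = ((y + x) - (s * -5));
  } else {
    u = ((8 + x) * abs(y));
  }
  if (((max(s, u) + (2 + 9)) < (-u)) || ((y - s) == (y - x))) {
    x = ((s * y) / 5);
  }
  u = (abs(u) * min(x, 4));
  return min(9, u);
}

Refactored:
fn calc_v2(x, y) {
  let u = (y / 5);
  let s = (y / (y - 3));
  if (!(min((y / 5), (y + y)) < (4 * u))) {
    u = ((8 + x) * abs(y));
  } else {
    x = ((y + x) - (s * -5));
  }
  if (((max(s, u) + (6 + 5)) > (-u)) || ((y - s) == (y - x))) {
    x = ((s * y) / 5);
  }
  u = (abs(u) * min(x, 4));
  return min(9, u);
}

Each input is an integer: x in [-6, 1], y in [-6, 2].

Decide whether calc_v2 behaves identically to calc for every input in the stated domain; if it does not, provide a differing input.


Take x=-6, y=-6.
calc: u=-2, then s=0, then (min((y / 5), (y + y)) < (4 * u)) is true, then x=-12, then (((max(s, u) + (2 + 9)) < (-u)) || ((y - s) == (y - x))) is false, then u=-24, then returns -24
calc_v2: u=-2, then s=0, then (!(min((y / 5), (y + y)) < (4 * u))) is false, then x=-12, then (((max(s, u) + (6 + 5)) > (-u)) || ((y - s) == (y - x))) is true, then x=0, then u=0, then returns 0
-24 vs 0 — the two versions disagree here.
verdict: not equivalent; witness: x=-6, y=-6


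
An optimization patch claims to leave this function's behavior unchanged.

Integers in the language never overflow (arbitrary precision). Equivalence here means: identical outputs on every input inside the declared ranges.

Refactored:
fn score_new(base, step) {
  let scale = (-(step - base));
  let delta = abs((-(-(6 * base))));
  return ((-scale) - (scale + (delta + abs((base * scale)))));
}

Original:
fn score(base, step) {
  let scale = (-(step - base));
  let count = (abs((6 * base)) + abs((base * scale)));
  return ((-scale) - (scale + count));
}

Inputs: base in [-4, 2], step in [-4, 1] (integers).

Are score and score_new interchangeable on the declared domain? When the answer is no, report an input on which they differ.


Reading the diff, among the changes: local variable names differ.
Tracing base=-2, step=-2: score: scale = 0; count = 12; return -12 | score_new: scale = 0; delta = 12; return -12 — matching result -12.
An exhaustive pass over the 42 declared inputs shows identical outputs.
verdict: equivalent


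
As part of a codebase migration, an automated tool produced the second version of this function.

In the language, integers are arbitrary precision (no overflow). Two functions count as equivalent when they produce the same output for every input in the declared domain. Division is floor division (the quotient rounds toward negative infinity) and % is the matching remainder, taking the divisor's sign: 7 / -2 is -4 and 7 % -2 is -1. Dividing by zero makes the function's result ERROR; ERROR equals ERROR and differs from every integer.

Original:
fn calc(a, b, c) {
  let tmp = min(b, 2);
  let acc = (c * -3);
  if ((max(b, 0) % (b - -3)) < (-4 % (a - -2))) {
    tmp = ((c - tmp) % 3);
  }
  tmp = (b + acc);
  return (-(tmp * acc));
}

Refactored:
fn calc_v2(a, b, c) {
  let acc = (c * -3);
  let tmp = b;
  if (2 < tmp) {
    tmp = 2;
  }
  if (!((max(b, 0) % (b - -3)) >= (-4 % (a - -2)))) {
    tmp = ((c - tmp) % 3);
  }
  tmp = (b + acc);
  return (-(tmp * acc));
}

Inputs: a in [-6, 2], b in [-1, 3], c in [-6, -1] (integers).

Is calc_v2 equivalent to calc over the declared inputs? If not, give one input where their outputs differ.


Reading the diff, among the changes: constant usage differs; also comparison usage differs; also min/max/abs usage differs; also boolean connective usage differs; also branching structure differs; also statement counts differ.
Tracing a=-4, b=3, c=-1: calc: tmp := 2 | acc := 3 | ((max(b, 0) % (b - -3)) < (-4 % (a - -2))): false | tmp := 6 | result -18 | calc_v2: acc := 3 | tmp := 3 | (2 < tmp): true | tmp := 2 | (!((max(b, 0) % (b - -3)) >= (-4 % (a - -2)))): false | tmp := 6 | result -18 — matching result -18.
Every one of the 270 inputs gives matching results.
verdict: equivalent


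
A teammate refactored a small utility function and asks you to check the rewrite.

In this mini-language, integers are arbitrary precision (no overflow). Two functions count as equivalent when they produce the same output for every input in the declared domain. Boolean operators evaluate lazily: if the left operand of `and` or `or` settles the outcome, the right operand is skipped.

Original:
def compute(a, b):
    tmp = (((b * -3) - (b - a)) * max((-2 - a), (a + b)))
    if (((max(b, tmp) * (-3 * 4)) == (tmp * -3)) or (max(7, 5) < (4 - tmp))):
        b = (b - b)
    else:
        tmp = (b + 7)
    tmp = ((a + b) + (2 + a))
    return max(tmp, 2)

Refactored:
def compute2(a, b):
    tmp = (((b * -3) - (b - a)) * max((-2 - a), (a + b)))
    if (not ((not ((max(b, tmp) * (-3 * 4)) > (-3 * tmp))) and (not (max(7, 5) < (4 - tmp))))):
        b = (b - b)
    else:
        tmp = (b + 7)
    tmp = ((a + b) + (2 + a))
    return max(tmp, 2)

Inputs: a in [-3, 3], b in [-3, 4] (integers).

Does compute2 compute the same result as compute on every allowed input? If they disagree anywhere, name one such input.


There is a counterexample at a=1, b=-1: 4 on one side, 3 on the other.
compute: tmp := 0 | (((max(b, tmp) * (-3 * 4)) == (tmp * -3)) or (max(7, 5) < (4 - tmp))): true | b := 0 | tmp := 4 | result 4
compute2: tmp := 0 | (not ((not ((max(b, tmp) * (-3 * 4)) > (-3 * tmp))) and (not (max(7, 5) < (4 - tmp))))): false | tmp := 6 | tmp := 3 | result 3
verdict: not equivalent; witness: a=1, b=-1


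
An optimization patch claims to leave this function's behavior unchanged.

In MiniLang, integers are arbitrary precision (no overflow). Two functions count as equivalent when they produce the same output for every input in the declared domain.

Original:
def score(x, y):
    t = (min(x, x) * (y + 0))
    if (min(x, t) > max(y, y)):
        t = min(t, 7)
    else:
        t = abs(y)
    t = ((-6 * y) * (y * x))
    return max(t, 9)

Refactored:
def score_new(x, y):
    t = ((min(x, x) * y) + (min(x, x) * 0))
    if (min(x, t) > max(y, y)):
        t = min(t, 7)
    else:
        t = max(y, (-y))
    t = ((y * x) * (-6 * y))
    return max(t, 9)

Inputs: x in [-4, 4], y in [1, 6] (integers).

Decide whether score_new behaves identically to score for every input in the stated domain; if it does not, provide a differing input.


Reading the diff, among the changes: min/max/abs usage differs; arithmetic usage differs.
As a probe, take x=1, y=1: score runs t := 1 | (min(x, t) > max(y, y)): false | t := 1 | t := -6 | result 9; score_new runs t := 1 | (min(x, t) > max(y, y)): false | t := 1 | t := -6 | result 9; both end at 9.
Across all 54 domain points the two functions coincide.
verdict: equivalent


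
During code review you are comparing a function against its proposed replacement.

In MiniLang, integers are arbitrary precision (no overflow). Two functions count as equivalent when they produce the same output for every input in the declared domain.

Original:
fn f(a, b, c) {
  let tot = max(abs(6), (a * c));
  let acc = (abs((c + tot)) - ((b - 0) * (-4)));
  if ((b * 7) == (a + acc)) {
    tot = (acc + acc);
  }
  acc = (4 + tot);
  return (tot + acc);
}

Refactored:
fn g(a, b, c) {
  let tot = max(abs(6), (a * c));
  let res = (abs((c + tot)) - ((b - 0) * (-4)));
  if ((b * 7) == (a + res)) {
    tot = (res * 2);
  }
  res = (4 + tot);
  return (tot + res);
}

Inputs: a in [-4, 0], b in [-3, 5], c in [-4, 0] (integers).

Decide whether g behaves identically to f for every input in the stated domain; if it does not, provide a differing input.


Side by side, the visible changes include: arithmetic usage differs; and constant usage differs; and local variable names differ.
One worked example (a=-3, b=2, c=-2) — f: tot=6, then acc=12, then ((b * 7) == (a + acc)) is false, then acc=10, then returns 16; g: tot=6, then res=12, then ((b * 7) == (a + res)) is false, then res=10, then returns 16; agreement on 16.
Checked all 225 inputs in the declared domain: the outputs agree on every one.
verdict: equivalent


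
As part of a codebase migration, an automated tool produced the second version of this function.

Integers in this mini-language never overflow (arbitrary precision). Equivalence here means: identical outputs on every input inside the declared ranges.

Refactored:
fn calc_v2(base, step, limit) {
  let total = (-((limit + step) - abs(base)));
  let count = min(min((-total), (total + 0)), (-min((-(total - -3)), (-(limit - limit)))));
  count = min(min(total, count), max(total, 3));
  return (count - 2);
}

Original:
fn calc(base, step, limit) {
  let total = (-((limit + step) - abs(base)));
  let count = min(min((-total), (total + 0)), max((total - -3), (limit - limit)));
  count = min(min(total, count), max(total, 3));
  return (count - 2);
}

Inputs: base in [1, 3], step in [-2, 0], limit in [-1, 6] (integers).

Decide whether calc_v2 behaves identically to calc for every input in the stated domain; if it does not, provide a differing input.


Comparing the listings, the differences include: min/max/abs usage differs.
Spot check at base=3, step=0, limit=3 — calc: total := 0 | count := 0 | count := 0 | result -2. calc_v2: total := 0 | count := 0 | count := 0 | result -2. Both give -2.
Sweeping the whole domain (72 inputs) finds no disagreement.
verdict: equivalent


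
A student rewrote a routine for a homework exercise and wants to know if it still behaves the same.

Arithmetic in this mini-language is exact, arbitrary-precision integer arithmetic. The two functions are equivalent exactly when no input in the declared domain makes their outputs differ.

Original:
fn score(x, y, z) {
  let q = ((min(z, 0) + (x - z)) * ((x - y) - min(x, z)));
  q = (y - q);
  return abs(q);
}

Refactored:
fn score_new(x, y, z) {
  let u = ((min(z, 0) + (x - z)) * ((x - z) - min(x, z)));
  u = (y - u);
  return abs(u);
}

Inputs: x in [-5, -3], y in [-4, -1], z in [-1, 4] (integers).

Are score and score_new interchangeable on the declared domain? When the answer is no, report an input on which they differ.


Not equivalent: x=-5, y=-4, z=-1 separates them (16 vs 1).
score: q=-20, then q=16, then returns 16
score_new: u=-5, then u=1, then returns 1
verdict: not equivalent; witness: x=-5, y=-4, z=-1


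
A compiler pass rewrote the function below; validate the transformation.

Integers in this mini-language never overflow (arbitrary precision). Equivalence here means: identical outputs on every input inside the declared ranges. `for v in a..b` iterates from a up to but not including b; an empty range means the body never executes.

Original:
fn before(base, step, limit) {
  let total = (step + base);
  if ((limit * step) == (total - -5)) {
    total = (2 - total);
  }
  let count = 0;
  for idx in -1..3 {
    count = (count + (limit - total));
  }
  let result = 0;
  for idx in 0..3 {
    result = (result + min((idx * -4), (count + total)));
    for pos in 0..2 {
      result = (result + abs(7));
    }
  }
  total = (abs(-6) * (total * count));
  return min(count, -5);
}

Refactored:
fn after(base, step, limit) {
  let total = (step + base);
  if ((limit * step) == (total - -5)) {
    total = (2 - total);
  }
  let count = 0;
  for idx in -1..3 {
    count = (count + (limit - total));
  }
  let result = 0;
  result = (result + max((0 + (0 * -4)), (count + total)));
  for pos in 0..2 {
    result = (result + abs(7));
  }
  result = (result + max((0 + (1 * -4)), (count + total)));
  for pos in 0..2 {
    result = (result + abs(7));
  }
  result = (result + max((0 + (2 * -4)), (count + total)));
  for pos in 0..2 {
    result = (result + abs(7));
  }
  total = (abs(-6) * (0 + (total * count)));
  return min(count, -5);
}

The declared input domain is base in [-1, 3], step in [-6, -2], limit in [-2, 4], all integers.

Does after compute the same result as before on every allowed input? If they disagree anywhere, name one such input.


Equivalent. One difference looks behavioral, but it never changes the outcome for any declared input.
Across all 175 domain points the two functions coincide.
One worked example (base=3, step=-5, limit=3) — before: total becomes -2; next ((limit * step) == (total - -5)) evaluates to false; next count becomes 0; next at idx=-1:; next count becomes 5; next at idx=0:; next count becomes 10; next at idx=1:; next count becomes 15; next at idx=2:; next count becomes 20; next result becomes 0; next at idx=0:; next result becomes 0; next at pos=0:; next result becomes 7; next at pos=1:; next result becomes 14; next at idx=1:; next result becomes 10; next at pos=0:; next result becomes 17; next at pos=1:; next result becomes 24; next at idx=2:; next result becomes 16; next at pos=0:; next result becomes 23; next at pos=1:; next result becomes 30; next total becomes -240; next final value -5; after: total becomes -2; next ((limit * step) == (total - -5)) evaluates to false; next count becomes 0; next at idx=-1:; next count becomes 5; next at idx=0:; next count becomes 10; next at idx=1:; next count becomes 15; next at idx=2:; next count becomes 20; next result becomes 0; next result becomes 18; next at pos=0:; next result becomes 25; next at pos=1:; next result becomes 32; next result becomes 50; next at pos=0:; next result becomes 57; next at pos=1:; next result becomes 64; next result becomes 82; next at pos=0:; next result becomes 89; next at pos=1:; next result becomes 96; next total becomes -240; next final value -5; agreement on -5.
verdict: equivalent


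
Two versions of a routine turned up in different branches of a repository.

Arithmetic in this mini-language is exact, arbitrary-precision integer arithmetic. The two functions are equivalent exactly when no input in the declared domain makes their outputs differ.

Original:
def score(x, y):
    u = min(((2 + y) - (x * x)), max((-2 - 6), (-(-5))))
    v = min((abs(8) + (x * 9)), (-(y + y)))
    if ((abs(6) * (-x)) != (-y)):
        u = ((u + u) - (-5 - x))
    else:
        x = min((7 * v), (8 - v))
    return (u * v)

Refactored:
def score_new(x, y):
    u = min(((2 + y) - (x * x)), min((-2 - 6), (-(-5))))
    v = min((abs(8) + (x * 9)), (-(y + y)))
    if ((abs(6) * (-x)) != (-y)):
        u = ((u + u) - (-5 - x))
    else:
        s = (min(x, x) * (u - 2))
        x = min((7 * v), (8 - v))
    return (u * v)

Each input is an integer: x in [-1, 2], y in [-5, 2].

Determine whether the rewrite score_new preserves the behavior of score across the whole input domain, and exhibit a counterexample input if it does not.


Consider the input x=-1, y=-5.
score: u = -4; v = -1; ((abs(6) * (-x)) != (-y)) -> true; u = -4; return 4
score_new: u = -8; v = -1; ((abs(6) * (-x)) != (-y)) -> true; u = -12; return 12
4 against 12: the behavior changed.
verdict: not equivalent; witness: x=-1, y=-5


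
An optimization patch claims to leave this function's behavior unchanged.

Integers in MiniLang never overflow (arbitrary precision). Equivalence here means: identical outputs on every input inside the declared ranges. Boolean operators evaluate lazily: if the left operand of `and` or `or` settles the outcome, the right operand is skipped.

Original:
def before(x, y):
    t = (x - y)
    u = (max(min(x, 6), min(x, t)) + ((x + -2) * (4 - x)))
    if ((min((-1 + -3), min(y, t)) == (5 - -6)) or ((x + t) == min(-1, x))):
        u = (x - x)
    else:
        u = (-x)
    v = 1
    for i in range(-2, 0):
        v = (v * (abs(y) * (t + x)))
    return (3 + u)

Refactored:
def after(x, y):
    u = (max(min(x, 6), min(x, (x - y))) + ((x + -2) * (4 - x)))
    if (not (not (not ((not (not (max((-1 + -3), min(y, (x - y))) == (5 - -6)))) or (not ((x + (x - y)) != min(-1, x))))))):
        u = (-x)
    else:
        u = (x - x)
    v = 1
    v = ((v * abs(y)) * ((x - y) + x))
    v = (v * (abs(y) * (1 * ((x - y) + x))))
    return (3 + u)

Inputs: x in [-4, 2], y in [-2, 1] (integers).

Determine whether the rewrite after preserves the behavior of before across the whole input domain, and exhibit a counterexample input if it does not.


One difference looks behavioral, but it never changes the outcome for any declared input.
Tracing x=2, y=-2: before: t=4, then u=2, then ((min((-1 + -3), min(y, t)) == (5 - -6)) or ((x + t) == min(-1, x))) is false, then u=-2, then v=1, then (i=-2), then v=12, then (i=-1), then v=144, then returns 1 | after: u=2, then (not (not (not ((not (not (max((-1 + -3), min(y, (x - y))) == (5 - -6)))) or (not ((x + (x - y)) != min(-1, x))))))) is true, then u=-2, then v=1, then v=12, then v=144, then returns 1 — matching result 1.
Checked all 28 inputs in the declared domain: the outputs agree on every one.
verdict: equivalent


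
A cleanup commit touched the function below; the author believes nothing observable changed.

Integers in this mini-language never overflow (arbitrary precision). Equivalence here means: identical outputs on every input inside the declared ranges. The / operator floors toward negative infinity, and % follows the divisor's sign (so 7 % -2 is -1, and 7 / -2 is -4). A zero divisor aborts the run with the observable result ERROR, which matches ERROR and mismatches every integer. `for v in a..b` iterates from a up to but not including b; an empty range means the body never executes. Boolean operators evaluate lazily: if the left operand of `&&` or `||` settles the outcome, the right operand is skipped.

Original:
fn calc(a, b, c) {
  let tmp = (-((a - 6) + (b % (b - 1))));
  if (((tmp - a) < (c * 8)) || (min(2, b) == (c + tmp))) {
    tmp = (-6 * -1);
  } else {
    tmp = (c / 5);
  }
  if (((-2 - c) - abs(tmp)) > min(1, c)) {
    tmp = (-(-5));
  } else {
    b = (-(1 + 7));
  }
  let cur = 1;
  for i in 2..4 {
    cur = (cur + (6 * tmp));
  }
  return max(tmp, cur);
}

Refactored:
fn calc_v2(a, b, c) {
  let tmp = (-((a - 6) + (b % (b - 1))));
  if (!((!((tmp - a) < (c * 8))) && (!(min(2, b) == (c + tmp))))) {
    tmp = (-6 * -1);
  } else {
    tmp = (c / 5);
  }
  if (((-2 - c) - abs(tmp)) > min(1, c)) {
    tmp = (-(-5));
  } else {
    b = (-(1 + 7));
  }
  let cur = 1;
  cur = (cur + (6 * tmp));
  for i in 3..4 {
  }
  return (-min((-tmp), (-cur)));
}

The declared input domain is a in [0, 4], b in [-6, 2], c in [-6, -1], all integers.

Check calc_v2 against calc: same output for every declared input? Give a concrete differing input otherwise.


The rewrite breaks on a=0, b=-6, c=-6, where the results are 61 and 31.
calc: tmp := 12 | (((tmp - a) < (c * 8)) || (min(2, b) == (c + tmp))): false | tmp := -2 | (((-2 - c) - abs(tmp)) > min(1, c)): true | tmp := 5 | cur := 1 | iter i=2: | cur := 31 | iter i=3: | cur := 61 | result 61
calc_v2: tmp := 12 | (!((!((tmp - a) < (c * 8))) && (!(min(2, b) == (c + tmp))))): false | tmp := -2 | (((-2 - c) - abs(tmp)) > min(1, c)): true | tmp := 5 | cur := 1 | cur := 31 | iter i=3: | result 31
verdict: not equivalent; witness: a=0, b=-6, c=-6


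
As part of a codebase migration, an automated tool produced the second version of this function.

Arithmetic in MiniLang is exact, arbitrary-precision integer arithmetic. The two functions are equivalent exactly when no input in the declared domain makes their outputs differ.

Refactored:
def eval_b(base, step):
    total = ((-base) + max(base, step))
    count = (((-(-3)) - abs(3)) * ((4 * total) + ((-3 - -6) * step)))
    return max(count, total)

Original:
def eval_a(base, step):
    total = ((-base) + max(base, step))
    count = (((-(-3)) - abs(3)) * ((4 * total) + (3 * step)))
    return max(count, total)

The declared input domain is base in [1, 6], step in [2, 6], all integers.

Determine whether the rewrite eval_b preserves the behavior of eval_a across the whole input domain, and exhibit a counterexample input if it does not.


Changes here: constant usage differs; and arithmetic usage differs; the full 30-point sweep finds no disagreement.
verdict: equivalent


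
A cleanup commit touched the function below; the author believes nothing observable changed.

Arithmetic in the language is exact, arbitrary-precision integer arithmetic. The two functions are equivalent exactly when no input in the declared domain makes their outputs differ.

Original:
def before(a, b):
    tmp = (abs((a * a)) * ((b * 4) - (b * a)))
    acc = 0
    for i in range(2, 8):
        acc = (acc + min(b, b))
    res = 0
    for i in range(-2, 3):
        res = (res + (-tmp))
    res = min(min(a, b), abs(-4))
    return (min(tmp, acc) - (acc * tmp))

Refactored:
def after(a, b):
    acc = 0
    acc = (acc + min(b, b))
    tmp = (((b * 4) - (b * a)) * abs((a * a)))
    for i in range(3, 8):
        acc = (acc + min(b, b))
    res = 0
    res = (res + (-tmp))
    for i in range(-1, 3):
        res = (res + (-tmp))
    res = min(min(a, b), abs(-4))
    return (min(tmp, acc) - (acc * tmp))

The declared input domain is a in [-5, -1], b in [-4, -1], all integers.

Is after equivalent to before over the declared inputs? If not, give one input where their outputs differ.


The two are interchangeable: arithmetic usage differs, and min/max/abs usage differs, and statement counts differ, and loop structure differs, and every declared input agrees.
Spot check at a=-2, b=-3 — before: tmp = -72; acc = 0; [i=2]; acc = -3; [i=3]; acc = -6; [i=4]; acc = -9; [i=5]; acc = -12; [i=6]; acc = -15; [i=7]; acc = -18; res = 0; [i=-2]; res = 72; [i=-1]; res = 144; [i=0]; res = 216; [i=1]; res = 288; [i=2]; res = 360; res = -3; return -1368. after: acc = 0; acc = -3; tmp = -72; [i=3]; acc = -6; [i=4]; acc = -9; [i=5]; acc = -12; [i=6]; acc = -15; [i=7]; acc = -18; res = 0; res = 72; [i=-1]; res = 144; [i=0]; res = 216; [i=1]; res = 288; [i=2]; res = 360; res = -3; return -1368. Both give -1368.
Sweeping the whole domain (20 inputs) finds no disagreement.
verdict: equivalent


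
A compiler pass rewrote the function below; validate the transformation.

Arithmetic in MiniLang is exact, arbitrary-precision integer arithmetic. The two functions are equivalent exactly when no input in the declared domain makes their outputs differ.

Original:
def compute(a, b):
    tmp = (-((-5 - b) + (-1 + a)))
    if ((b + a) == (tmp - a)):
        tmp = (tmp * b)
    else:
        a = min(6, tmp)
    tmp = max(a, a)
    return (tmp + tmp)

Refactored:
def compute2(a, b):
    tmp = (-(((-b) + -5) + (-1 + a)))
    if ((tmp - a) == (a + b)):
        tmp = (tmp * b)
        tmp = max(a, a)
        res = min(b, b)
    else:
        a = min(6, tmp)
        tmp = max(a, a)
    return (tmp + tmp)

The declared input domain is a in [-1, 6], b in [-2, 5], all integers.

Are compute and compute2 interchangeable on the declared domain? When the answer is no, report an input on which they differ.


Behavior is preserved: although arithmetic usage differs; min/max/abs usage differs; statement counts differ; local variable names differ, the outputs never diverge.
Spot check at a=2, b=0 — compute: tmp = 4; ((b + a) == (tmp - a)) -> true; tmp = 0; tmp = 2; return 4. compute2: tmp = 4; ((tmp - a) == (a + b)) -> true; tmp = 0; tmp = 2; res = 0; return 4. Both give 4.
Sweeping the whole domain (64 inputs) finds no disagreement.
verdict: equivalent


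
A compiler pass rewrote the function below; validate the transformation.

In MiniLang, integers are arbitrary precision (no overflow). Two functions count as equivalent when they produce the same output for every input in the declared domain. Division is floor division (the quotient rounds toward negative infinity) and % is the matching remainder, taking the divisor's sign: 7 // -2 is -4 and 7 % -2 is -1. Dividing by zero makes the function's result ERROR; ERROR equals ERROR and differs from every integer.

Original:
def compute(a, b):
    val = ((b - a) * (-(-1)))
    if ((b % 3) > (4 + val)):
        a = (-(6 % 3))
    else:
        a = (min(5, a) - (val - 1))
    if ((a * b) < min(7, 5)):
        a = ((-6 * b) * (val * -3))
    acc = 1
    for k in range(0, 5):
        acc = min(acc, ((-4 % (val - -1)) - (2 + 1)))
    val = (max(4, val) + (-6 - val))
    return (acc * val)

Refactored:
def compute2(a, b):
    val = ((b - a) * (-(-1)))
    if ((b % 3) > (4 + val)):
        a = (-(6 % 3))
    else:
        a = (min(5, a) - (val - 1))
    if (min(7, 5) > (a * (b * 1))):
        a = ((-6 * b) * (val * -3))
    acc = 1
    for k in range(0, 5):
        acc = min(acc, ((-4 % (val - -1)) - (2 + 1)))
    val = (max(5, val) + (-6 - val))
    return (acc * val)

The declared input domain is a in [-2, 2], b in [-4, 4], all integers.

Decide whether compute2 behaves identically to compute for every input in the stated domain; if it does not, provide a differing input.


Not equivalent: a=-2, b=-4 separates them (0 vs -3).
compute: val := -2 | ((b % 3) > (4 + val)): false | a := 1 | ((a * b) < min(7, 5)): true | a := 144 | acc := 1 | iter k=0: | acc := -3 | iter k=1: | acc := -3 | iter k=2: | acc := -3 | iter k=3: | acc := -3 | iter k=4: | acc := -3 | val := 0 | result 0
compute2: val := -2 | ((b % 3) > (4 + val)): false | a := 1 | (min(7, 5) > (a * (b * 1))): true | a := 144 | acc := 1 | iter k=0: | acc := -3 | iter k=1: | acc := -3 | iter k=2: | acc := -3 | iter k=3: | acc := -3 | iter k=4: | acc := -3 | val := 1 | result -3
verdict: not equivalent; witness: a=-2, b=-4


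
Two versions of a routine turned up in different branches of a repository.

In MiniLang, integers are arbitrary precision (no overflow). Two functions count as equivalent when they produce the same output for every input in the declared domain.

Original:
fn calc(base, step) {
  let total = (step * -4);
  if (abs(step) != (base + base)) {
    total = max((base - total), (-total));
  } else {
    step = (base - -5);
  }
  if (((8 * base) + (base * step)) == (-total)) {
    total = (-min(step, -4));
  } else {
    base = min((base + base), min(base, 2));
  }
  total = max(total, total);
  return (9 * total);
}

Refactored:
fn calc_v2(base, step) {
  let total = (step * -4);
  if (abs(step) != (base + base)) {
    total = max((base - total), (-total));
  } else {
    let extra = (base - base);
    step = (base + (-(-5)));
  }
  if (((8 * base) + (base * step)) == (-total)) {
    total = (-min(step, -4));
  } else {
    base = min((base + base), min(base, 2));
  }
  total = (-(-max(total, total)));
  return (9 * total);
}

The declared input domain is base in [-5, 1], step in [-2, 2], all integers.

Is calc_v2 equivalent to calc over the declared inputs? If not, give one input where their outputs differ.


Equivalent — the differences include local variable names differ, plus statement counts differ, plus arithmetic usage differs, yet no declared input distinguishes the two.
As a probe, take base=-1, step=0: calc runs total = 0; (abs(step) != (base + base)) -> true; total = 0; (((8 * base) + (base * step)) == (-total)) -> false; base = -2; total = 0; return 0; calc_v2 runs total = 0; (abs(step) != (base + base)) -> true; total = 0; (((8 * base) + (base * step)) == (-total)) -> false; base = -2; total = 0; return 0; both end at 0.
Checked all 35 inputs in the declared domain: the outputs agree on every one.
verdict: equivalent


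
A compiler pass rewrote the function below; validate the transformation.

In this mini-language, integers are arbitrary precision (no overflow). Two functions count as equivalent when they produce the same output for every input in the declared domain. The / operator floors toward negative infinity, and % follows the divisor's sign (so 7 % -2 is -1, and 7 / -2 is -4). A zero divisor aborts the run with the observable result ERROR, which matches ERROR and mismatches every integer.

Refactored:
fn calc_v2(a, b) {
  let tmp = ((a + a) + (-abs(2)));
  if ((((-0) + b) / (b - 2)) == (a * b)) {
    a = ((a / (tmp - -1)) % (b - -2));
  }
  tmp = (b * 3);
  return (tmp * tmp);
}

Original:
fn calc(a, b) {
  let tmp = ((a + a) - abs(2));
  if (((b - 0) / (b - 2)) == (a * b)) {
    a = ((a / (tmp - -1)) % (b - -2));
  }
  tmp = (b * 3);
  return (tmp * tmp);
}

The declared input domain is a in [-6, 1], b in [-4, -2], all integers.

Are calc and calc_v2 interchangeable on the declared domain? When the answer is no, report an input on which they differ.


Behavior is preserved: although arithmetic usage differs, the outputs never diverge.
One worked example (a=-2, b=-4) — calc: tmp becomes -6; next (((b - 0) / (b - 2)) == (a * b)) evaluates to false; next tmp becomes -12; next final value 144; calc_v2: tmp becomes -6; next ((((-0) + b) / (b - 2)) == (a * b)) evaluates to false; next tmp becomes -12; next final value 144; agreement on 144.
An exhaustive pass over the 24 declared inputs shows identical outputs.
verdict: equivalent
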